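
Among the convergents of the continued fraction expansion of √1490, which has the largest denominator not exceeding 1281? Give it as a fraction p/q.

44738/1159

√1490 = [38; 1, 1, 1, 1, 76, …] (period length 5).
Convergents:
  p_0/q_0 = 38/1
  p_1/q_1 = 39/1
  p_2/q_2 = 77/2
  p_3/q_3 = 116/3
  p_4/q_4 = 193/5
  p_5/q_5 = 14784/383
  p_6/q_6 = 14977/388
  p_7/q_7 = 29761/771
  p_8/q_8 = 44738/1159
  p_9/q_9 = 74499/1930
q_8 = 1159 ≤ 1281 < 1930 = q_9, so the answer is 44738/1159.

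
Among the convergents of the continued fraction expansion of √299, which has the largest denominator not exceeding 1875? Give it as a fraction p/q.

14231/823

√299 = [17; 3, 2, 3, 34, …] (period length 4).
Convergents:
  p_0/q_0 = 17/1
  p_1/q_1 = 52/3
  p_2/q_2 = 121/7
  p_3/q_3 = 415/24
  p_4/q_4 = 14231/823
  p_5/q_5 = 43108/2493
q_4 = 823 ≤ 1875 < 2493 = q_5, so the answer is 14231/823.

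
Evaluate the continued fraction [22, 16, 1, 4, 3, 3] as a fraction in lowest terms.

Using pₖ = aₖpₖ₋₁ + pₖ₋₂ and qₖ = aₖqₖ₋₁ + qₖ₋₂:
  k=0: a=22, p=22, q=1
  k=1: a=16, p=353, q=16
  k=2: a=1, p=375, q=17
  k=3: a=4, p=1853, q=84
  k=4: a=3, p=5934, q=269
  k=5: a=3, p=19655, q=891

19655/891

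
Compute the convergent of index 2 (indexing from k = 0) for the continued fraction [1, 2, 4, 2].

13/9

Using pₖ = aₖpₖ₋₁ + pₖ₋₂, qₖ = aₖqₖ₋₁ + qₖ₋₂ (with p₋₁=1, p₋₂=0, q₋₁=0, q₋₂=1):
  k=0: a=1, p=1, q=1
  k=1: a=2, p=3, q=2
  k=2: a=4, p=13, q=9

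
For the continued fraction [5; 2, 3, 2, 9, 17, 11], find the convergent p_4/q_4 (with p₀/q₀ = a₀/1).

821/151

Using pₖ = aₖpₖ₋₁ + pₖ₋₂, qₖ = aₖqₖ₋₁ + qₖ₋₂ (with p₋₁=1, p₋₂=0, q₋₁=0, q₋₂=1):
  k=0: a=5, p=5, q=1
  k=1: a=2, p=11, q=2
  k=2: a=3, p=38, q=7
  k=3: a=2, p=87, q=16
  k=4: a=9, p=821, q=151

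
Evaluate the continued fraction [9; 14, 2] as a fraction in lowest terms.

Fold from the inside: start with 2/1.
  14 + 1/2 = 29/2
  9 + 2/29 = 263/29

263/29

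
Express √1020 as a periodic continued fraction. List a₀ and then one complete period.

a₀ = ⌊√1020⌋ = 31.
With m₀=0, d₀=1 and mₖ₊₁ = dₖaₖ − mₖ, dₖ₊₁ = (n − mₖ₊₁²)/dₖ, aₖ₊₁ = ⌊(a₀+mₖ₊₁)/dₖ₊₁⌋:
  k=1: m=31, d=59, a=1
  k=2: m=28, d=4, a=14
  k=3: m=28, d=59, a=1
  k=4: m=31, d=1, a=62
d=1 and a=2a₀=62 at k=4, so the next step gives (m, d) = (31, 59) again — its k=1 value — and the period has length 4.

[31; 1, 14, 1, 62]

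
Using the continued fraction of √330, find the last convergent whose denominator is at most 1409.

23761/1308

√330 = [18; 6, 36, …] (period length 2).
Convergents:
  p_0/q_0 = 18/1
  p_1/q_1 = 109/6
  p_2/q_2 = 3942/217
  p_3/q_3 = 23761/1308
  p_4/q_4 = 859338/47305
q_3 = 1308 ≤ 1409 < 47305 = q_4, so the answer is 23761/1308.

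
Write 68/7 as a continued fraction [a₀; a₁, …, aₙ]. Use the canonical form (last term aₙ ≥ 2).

68 = 9*7 + 5
7 = 1*5 + 2
5 = 2*2 + 1
2 = 2*1 + 0  (stop)
So 68/7 = [9; 1, 2, 2].

[9; 1, 2, 2]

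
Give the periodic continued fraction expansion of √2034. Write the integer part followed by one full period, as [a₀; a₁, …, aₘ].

a₀ = ⌊√2034⌋ = 45.
With m₀=0, d₀=1 and mₖ₊₁ = dₖaₖ − mₖ, dₖ₊₁ = (n − mₖ₊₁²)/dₖ, aₖ₊₁ = ⌊(a₀+mₖ₊₁)/dₖ₊₁⌋:
  k=1: m=45, d=9, a=10
  k=2: m=45, d=1, a=90
d=1 and a=2a₀=90 at k=2, so the next step gives (m, d) = (45, 9) again — its k=1 value — and the period has length 2.

[45; 10, 90]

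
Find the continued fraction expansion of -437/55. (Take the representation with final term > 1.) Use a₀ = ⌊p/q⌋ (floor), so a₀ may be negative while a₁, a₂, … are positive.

-437 = -8×55 + 3
55 = 18×3 + 1
3 = 3×1 + 0  (stop)
So -437/55 = [-8; 18, 3].

[-8; 18, 3]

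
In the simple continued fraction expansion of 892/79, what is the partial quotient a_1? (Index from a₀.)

3

892 = 11·79 + 23   →  a_0 = 11
79 = 3·23 + 10   →  a_1 = 3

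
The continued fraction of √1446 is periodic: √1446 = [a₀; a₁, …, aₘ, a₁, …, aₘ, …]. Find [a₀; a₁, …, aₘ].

[38; 38, 76]

a₀ = ⌊√1446⌋ = 38.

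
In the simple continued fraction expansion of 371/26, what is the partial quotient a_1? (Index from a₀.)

3

371 = 14·26 + 7   →  a_0 = 14
26 = 3·7 + 5   →  a_1 = 3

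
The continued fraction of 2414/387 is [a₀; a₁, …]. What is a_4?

5

2414 = 6·387 + 92   →  a_0 = 6
387 = 4·92 + 19   →  a_1 = 4
92 = 4·19 + 16   →  a_2 = 4
19 = 1·16 + 3   →  a_3 = 1
16 = 5·3 + 1   →  a_4 = 5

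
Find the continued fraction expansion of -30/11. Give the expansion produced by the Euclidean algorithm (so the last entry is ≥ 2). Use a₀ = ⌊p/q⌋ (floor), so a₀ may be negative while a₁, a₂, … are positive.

[-3; 3, 1, 2]

-30 = -3·11 + 3
11 = 3·3 + 2
3 = 1·2 + 1
2 = 2·1 + 0  (stop)
So -30/11 = [-3; 3, 1, 2].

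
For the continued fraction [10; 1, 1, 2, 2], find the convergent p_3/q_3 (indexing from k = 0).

Using pₖ = aₖpₖ₋₁ + pₖ₋₂, qₖ = aₖqₖ₋₁ + qₖ₋₂ (with p₋₁=1, p₋₂=0, q₋₁=0, q₋₂=1):
  k=0: a=10, p=10, q=1
  k=1: a=1, p=11, q=1
  k=2: a=1, p=21, q=2
  k=3: a=2, p=53, q=5

53/5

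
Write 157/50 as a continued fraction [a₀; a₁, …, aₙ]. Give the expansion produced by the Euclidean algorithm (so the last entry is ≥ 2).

157 = 3*50 + 7
50 = 7*7 + 1
7 = 7*1 + 0  (stop)
So 157/50 = [3; 7, 7].

[3; 7, 7]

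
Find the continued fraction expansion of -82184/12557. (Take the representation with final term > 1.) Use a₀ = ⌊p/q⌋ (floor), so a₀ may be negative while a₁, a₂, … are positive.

[-7; 2, 5, 14, 11, 2, 3]

-82184 = -7·12557 + 5715
12557 = 2·5715 + 1127
5715 = 5·1127 + 80
1127 = 14·80 + 7
80 = 11·7 + 3
7 = 2·3 + 1
3 = 3·1 + 0  (stop)
So -82184/12557 = [-7; 2, 5, 14, 11, 2, 3].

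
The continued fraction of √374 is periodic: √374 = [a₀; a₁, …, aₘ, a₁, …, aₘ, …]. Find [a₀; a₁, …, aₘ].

a₀ = ⌊√374⌋ = 19.

[19; 2, 1, 18, 1, 2, 38]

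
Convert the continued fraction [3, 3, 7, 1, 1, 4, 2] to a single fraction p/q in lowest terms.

Fold from the inside: start with 2/1.
  4 + 1/2 = 9/2
  1 + 2/9 = 11/9
  1 + 9/11 = 20/11
  7 + 11/20 = 151/20
  3 + 20/151 = 473/151
  3 + 151/473 = 1570/473

1570/473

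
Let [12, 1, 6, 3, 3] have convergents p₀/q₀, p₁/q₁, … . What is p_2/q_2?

90/7

Using pₖ = aₖpₖ₋₁ + pₖ₋₂, qₖ = aₖqₖ₋₁ + qₖ₋₂ (with p₋₁=1, p₋₂=0, q₋₁=0, q₋₂=1):
  k=0: a=12, p=12, q=1
  k=1: a=1, p=13, q=1
  k=2: a=6, p=90, q=7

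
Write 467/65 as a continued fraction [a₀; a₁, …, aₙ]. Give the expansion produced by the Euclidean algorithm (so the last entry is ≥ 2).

467 = 7×65 + 12
65 = 5×12 + 5
12 = 2×5 + 2
5 = 2×2 + 1
2 = 2×1 + 0  (stop)
So 467/65 = [7; 5, 2, 2, 2].

[7; 5, 2, 2, 2]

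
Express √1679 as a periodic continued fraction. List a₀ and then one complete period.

[40; 1, 39, 1, 80]

a₀ = ⌊√1679⌋ = 40.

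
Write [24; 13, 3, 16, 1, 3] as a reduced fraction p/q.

65773/2732

Fold from the inside: start with 3/1.
  1 + 1/3 = 4/3
  16 + 3/4 = 67/4
  3 + 4/67 = 205/67
  13 + 67/205 = 2732/205
  24 + 205/2732 = 65773/2732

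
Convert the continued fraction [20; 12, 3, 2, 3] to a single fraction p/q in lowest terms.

Using pₖ = aₖpₖ₋₁ + pₖ₋₂ and qₖ = aₖqₖ₋₁ + qₖ₋₂:
  k=0: a=20, p=20, q=1
  k=1: a=12, p=241, q=12
  k=2: a=3, p=743, q=37
  k=3: a=2, p=1727, q=86
  k=4: a=3, p=5924, q=295

5924/295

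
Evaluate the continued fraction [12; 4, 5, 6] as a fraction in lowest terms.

1591/130

Fold from the inside: start with 6/1.
  5 + 1/6 = 31/6
  4 + 6/31 = 130/31
  12 + 31/130 = 1591/130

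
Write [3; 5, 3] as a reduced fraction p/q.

51/16

Using pₖ = aₖpₖ₋₁ + pₖ₋₂ and qₖ = aₖqₖ₋₁ + qₖ₋₂:
  k=0: a=3, p=3, q=1
  k=1: a=5, p=16, q=5
  k=2: a=3, p=51, q=16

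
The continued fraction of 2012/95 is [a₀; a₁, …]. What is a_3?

1

2012 = 21·95 + 17   →  a_0 = 21
95 = 5·17 + 10   →  a_1 = 5
17 = 1·10 + 7   →  a_2 = 1
10 = 1·7 + 3   →  a_3 = 1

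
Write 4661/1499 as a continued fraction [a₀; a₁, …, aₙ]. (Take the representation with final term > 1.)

[3; 9, 7, 7, 1, 2]

4661 = 3·1499 + 164
1499 = 9·164 + 23
164 = 7·23 + 3
23 = 7·3 + 2
3 = 1·2 + 1
2 = 2·1 + 0  (stop)
So 4661/1499 = [3; 9, 7, 7, 1, 2].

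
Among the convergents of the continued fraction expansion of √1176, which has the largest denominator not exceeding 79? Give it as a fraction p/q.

1406/41

√1176 = [34; 3, 2, 2, 2, 3, 68, …] (period length 6).
Convergents:
  p_0/q_0 = 34/1
  p_1/q_1 = 103/3
  p_2/q_2 = 240/7
  p_3/q_3 = 583/17
  p_4/q_4 = 1406/41
  p_5/q_5 = 4801/140
q_4 = 41 ≤ 79 < 140 = q_5, so the answer is 1406/41.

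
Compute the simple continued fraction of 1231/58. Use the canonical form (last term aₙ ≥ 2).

[21; 4, 2, 6]

1231 = 21*58 + 13
58 = 4*13 + 6
13 = 2*6 + 1
6 = 6*1 + 0  (stop)
So 1231/58 = [21; 4, 2, 6].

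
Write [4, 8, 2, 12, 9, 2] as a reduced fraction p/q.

16727/4062

Using pₖ = aₖpₖ₋₁ + pₖ₋₂ and qₖ = aₖqₖ₋₁ + qₖ₋₂:
  k=0: a=4, p=4, q=1
  k=1: a=8, p=33, q=8
  k=2: a=2, p=70, q=17
  k=3: a=12, p=873, q=212
  k=4: a=9, p=7927, q=1925
  k=5: a=2, p=16727, q=4062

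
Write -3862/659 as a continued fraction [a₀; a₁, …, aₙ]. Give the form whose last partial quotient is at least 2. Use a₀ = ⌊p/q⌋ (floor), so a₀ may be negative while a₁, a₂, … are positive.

-3862 = -6×659 + 92
659 = 7×92 + 15
92 = 6×15 + 2
15 = 7×2 + 1
2 = 2×1 + 0  (stop)
So -3862/659 = [-6; 7, 6, 7, 2].

[-6; 7, 6, 7, 2]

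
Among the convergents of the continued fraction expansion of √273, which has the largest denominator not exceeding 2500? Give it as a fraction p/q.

24371/1475

√273 = [16; 1, 1, 10, 1, 1, 32, …] (period length 6).
Convergents:
  p_0/q_0 = 16/1
  p_1/q_1 = 17/1
  p_2/q_2 = 33/2
  p_3/q_3 = 347/21
  p_4/q_4 = 380/23
  p_5/q_5 = 727/44
  p_6/q_6 = 23644/1431
  p_7/q_7 = 24371/1475
  p_8/q_8 = 48015/2906
q_7 = 1475 ≤ 2500 < 2906 = q_8, so the answer is 24371/1475.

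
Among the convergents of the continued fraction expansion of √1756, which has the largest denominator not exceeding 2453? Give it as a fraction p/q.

√1756 = [41; 1, 9, 2, 20, 2, 9, 1, 82, …] (period length 8).
Convergents:
  p_0/q_0 = 41/1
  p_1/q_1 = 42/1
  p_2/q_2 = 419/10
  p_3/q_3 = 880/21
  p_4/q_4 = 18019/430
  p_5/q_5 = 36918/881
  p_6/q_6 = 350281/8359
q_5 = 881 ≤ 2453 < 8359 = q_6, so the answer is 36918/881.

36918/881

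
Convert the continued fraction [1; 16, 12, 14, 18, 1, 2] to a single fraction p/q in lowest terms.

Using pₖ = aₖpₖ₋₁ + pₖ₋₂ and qₖ = aₖqₖ₋₁ + qₖ₋₂:
  k=0: a=1, p=1, q=1
  k=1: a=16, p=17, q=16
  k=2: a=12, p=205, q=193
  k=3: a=14, p=2887, q=2718
  k=4: a=18, p=52171, q=49117
  k=5: a=1, p=55058, q=51835
  k=6: a=2, p=162287, q=152787

162287/152787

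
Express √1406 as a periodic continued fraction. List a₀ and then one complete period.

a₀ = ⌊√1406⌋ = 37.
With m₀=0, d₀=1 and mₖ₊₁ = dₖaₖ − mₖ, dₖ₊₁ = (n − mₖ₊₁²)/dₖ, aₖ₊₁ = ⌊(a₀+mₖ₊₁)/dₖ₊₁⌋:
  k=1: m=37, d=37, a=2
  k=2: m=37, d=1, a=74
d=1 and a=2a₀=74 at k=2, so the next step gives (m, d) = (37, 37) again — its k=1 value — and the period has length 2.

[37; 2, 74]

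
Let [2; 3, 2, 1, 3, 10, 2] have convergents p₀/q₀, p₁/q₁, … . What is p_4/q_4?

85/37

Using pₖ = aₖpₖ₋₁ + pₖ₋₂, qₖ = aₖqₖ₋₁ + qₖ₋₂ (with p₋₁=1, p₋₂=0, q₋₁=0, q₋₂=1):
  k=0: a=2, p=2, q=1
  k=1: a=3, p=7, q=3
  k=2: a=2, p=16, q=7
  k=3: a=1, p=23, q=10
  k=4: a=3, p=85, q=37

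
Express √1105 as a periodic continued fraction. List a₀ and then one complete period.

a₀ = ⌊√1105⌋ = 33.
With m₀=0, d₀=1 and mₖ₊₁ = dₖaₖ − mₖ, dₖ₊₁ = (n − mₖ₊₁²)/dₖ, aₖ₊₁ = ⌊(a₀+mₖ₊₁)/dₖ₊₁⌋:
  k=1: m=33, d=16, a=4
  k=2: m=31, d=9, a=7
  k=3: m=32, d=9, a=7
  k=4: m=31, d=16, a=4
  k=5: m=33, d=1, a=66
d=1 and a=2a₀=66 at k=5, so the next step gives (m, d) = (33, 16) again — its k=1 value — and the period has length 5.

[33; 4, 7, 7, 4, 66]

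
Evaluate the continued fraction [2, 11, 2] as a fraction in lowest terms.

48/23

Fold from the inside: start with 2/1.
  11 + 1/2 = 23/2
  2 + 2/23 = 48/23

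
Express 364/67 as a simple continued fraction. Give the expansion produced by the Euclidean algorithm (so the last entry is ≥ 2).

364 = 5·67 + 29
67 = 2·29 + 9
29 = 3·9 + 2
9 = 4·2 + 1
2 = 2·1 + 0  (stop)
So 364/67 = [5; 2, 3, 4, 2].

[5; 2, 3, 4, 2]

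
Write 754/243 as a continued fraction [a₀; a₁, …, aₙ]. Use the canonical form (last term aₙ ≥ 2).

754 = 3·243 + 25
243 = 9·25 + 18
25 = 1·18 + 7
18 = 2·7 + 4
7 = 1·4 + 3
4 = 1·3 + 1
3 = 3·1 + 0  (stop)
So 754/243 = [3; 9, 1, 2, 1, 1, 3].

[3; 9, 1, 2, 1, 1, 3]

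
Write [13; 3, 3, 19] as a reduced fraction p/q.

2567/193

Fold from the inside: start with 19/1.
  3 + 1/19 = 58/19
  3 + 19/58 = 193/58
  13 + 58/193 = 2567/193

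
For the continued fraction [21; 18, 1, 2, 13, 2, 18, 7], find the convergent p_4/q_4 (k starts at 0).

15727/747

Using pₖ = aₖpₖ₋₁ + pₖ₋₂, qₖ = aₖqₖ₋₁ + qₖ₋₂ (with p₋₁=1, p₋₂=0, q₋₁=0, q₋₂=1):
  k=0: a=21, p=21, q=1
  k=1: a=18, p=379, q=18
  k=2: a=1, p=400, q=19
  k=3: a=2, p=1179, q=56
  k=4: a=13, p=15727, q=747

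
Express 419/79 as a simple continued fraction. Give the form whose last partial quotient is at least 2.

419 = 5*79 + 24
79 = 3*24 + 7
24 = 3*7 + 3
7 = 2*3 + 1
3 = 3*1 + 0  (stop)
So 419/79 = [5; 3, 3, 2, 3].

[5; 3, 3, 2, 3]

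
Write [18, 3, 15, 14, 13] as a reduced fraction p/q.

Fold from the inside: start with 13/1.
  14 + 1/13 = 183/13
  15 + 13/183 = 2758/183
  3 + 183/2758 = 8457/2758
  18 + 2758/8457 = 154984/8457

154984/8457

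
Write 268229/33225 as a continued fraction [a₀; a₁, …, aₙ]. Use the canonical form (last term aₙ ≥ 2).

268229 = 8*33225 + 2429
33225 = 13*2429 + 1648
2429 = 1*1648 + 781
1648 = 2*781 + 86
781 = 9*86 + 7
86 = 12*7 + 2
7 = 3*2 + 1
2 = 2*1 + 0  (stop)
So 268229/33225 = [8; 13, 1, 2, 9, 12, 3, 2].

[8; 13, 1, 2, 9, 12, 3, 2]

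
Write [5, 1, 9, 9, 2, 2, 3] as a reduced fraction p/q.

Using pₖ = aₖpₖ₋₁ + pₖ₋₂ and qₖ = aₖqₖ₋₁ + qₖ₋₂:
  k=0: a=5, p=5, q=1
  k=1: a=1, p=6, q=1
  k=2: a=9, p=59, q=10
  k=3: a=9, p=537, q=91
  k=4: a=2, p=1133, q=192
  k=5: a=2, p=2803, q=475
  k=6: a=3, p=9542, q=1617

9542/1617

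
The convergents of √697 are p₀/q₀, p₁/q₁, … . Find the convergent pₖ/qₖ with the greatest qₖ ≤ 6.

132/5

√697 = [26; 2, 2, 52, …] (period length 3).
Convergents:
  p_0/q_0 = 26/1
  p_1/q_1 = 53/2
  p_2/q_2 = 132/5
  p_3/q_3 = 6917/262
q_2 = 5 ≤ 6 < 262 = q_3, so the answer is 132/5.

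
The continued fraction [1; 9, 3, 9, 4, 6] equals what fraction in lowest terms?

Using pₖ = aₖpₖ₋₁ + pₖ₋₂ and qₖ = aₖqₖ₋₁ + qₖ₋₂:
  k=0: a=1, p=1, q=1
  k=1: a=9, p=10, q=9
  k=2: a=3, p=31, q=28
  k=3: a=9, p=289, q=261
  k=4: a=4, p=1187, q=1072
  k=5: a=6, p=7411, q=6693

7411/6693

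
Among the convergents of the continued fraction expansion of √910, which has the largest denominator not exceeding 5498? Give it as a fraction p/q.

√910 = [30; 6, 60, …] (period length 2).
Convergents:
  p_0/q_0 = 30/1
  p_1/q_1 = 181/6
  p_2/q_2 = 10890/361
  p_3/q_3 = 65521/2172
  p_4/q_4 = 3942150/130681
q_3 = 2172 ≤ 5498 < 130681 = q_4, so the answer is 65521/2172.

65521/2172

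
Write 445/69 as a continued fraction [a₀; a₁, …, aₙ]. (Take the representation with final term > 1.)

[6; 2, 4, 2, 3]

445 = 6×69 + 31
69 = 2×31 + 7
31 = 4×7 + 3
7 = 2×3 + 1
3 = 3×1 + 0  (stop)
So 445/69 = [6; 2, 4, 2, 3].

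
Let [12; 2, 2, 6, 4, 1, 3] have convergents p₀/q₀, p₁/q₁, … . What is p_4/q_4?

Using pₖ = aₖpₖ₋₁ + pₖ₋₂, qₖ = aₖqₖ₋₁ + qₖ₋₂ (with p₋₁=1, p₋₂=0, q₋₁=0, q₋₂=1):
  k=0: a=12, p=12, q=1
  k=1: a=2, p=25, q=2
  k=2: a=2, p=62, q=5
  k=3: a=6, p=397, q=32
  k=4: a=4, p=1650, q=133

1650/133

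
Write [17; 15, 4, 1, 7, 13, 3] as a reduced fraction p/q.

Using pₖ = aₖpₖ₋₁ + pₖ₋₂ and qₖ = aₖqₖ₋₁ + qₖ₋₂:
  k=0: a=17, p=17, q=1
  k=1: a=15, p=256, q=15
  k=2: a=4, p=1041, q=61
  k=3: a=1, p=1297, q=76
  k=4: a=7, p=10120, q=593
  k=5: a=13, p=132857, q=7785
  k=6: a=3, p=408691, q=23948

408691/23948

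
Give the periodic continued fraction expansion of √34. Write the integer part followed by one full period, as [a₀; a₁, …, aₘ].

[5; 1, 4, 1, 10]

a₀ = ⌊√34⌋ = 5.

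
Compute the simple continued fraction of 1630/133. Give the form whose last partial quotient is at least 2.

1630 = 12*133 + 34
133 = 3*34 + 31
34 = 1*31 + 3
31 = 10*3 + 1
3 = 3*1 + 0  (stop)
So 1630/133 = [12; 3, 1, 10, 3].

[12; 3, 1, 10, 3]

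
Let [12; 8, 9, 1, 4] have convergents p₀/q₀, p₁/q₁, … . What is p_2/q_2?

Using pₖ = aₖpₖ₋₁ + pₖ₋₂, qₖ = aₖqₖ₋₁ + qₖ₋₂ (with p₋₁=1, p₋₂=0, q₋₁=0, q₋₂=1):
  k=0: a=12, p=12, q=1
  k=1: a=8, p=97, q=8
  k=2: a=9, p=885, q=73

885/73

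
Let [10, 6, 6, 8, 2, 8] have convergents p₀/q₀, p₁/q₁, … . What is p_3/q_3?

3069/302

Using pₖ = aₖpₖ₋₁ + pₖ₋₂, qₖ = aₖqₖ₋₁ + qₖ₋₂ (with p₋₁=1, p₋₂=0, q₋₁=0, q₋₂=1):
  k=0: a=10, p=10, q=1
  k=1: a=6, p=61, q=6
  k=2: a=6, p=376, q=37
  k=3: a=8, p=3069, q=302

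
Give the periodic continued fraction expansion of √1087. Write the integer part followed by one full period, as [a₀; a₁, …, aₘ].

a₀ = ⌊√1087⌋ = 32.
With m₀=0, d₀=1 and mₖ₊₁ = dₖaₖ − mₖ, dₖ₊₁ = (n − mₖ₊₁²)/dₖ, aₖ₊₁ = ⌊(a₀+mₖ₊₁)/dₖ₊₁⌋:
  k=1: m=32, d=63, a=1
  k=2: m=31, d=2, a=31
  k=3: m=31, d=63, a=1
  k=4: m=32, d=1, a=64
d=1 and a=2a₀=64 at k=4, so the next step gives (m, d) = (32, 63) again — its k=1 value — and the period has length 4.

[32; 1, 31, 1, 64]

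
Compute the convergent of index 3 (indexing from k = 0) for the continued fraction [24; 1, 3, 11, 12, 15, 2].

1114/45

Using pₖ = aₖpₖ₋₁ + pₖ₋₂, qₖ = aₖqₖ₋₁ + qₖ₋₂ (with p₋₁=1, p₋₂=0, q₋₁=0, q₋₂=1):
  k=0: a=24, p=24, q=1
  k=1: a=1, p=25, q=1
  k=2: a=3, p=99, q=4
  k=3: a=11, p=1114, q=45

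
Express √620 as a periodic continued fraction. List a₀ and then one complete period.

a₀ = ⌊√620⌋ = 24.
With m₀=0, d₀=1 and mₖ₊₁ = dₖaₖ − mₖ, dₖ₊₁ = (n − mₖ₊₁²)/dₖ, aₖ₊₁ = ⌊(a₀+mₖ₊₁)/dₖ₊₁⌋:
  k=1: m=24, d=44, a=1
  k=2: m=20, d=5, a=8
  k=3: m=20, d=44, a=1
  k=4: m=24, d=1, a=48
d=1 and a=2a₀=48 at k=4, so the next step gives (m, d) = (24, 44) again — its k=1 value — and the period has length 4.

[24; 1, 8, 1, 48]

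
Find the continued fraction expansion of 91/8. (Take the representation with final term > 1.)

91 = 11*8 + 3
8 = 2*3 + 2
3 = 1*2 + 1
2 = 2*1 + 0  (stop)
So 91/8 = [11; 2, 1, 2].

[11; 2, 1, 2]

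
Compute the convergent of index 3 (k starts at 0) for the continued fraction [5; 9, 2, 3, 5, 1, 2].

337/66

Using pₖ = aₖpₖ₋₁ + pₖ₋₂, qₖ = aₖqₖ₋₁ + qₖ₋₂ (with p₋₁=1, p₋₂=0, q₋₁=0, q₋₂=1):
  k=0: a=5, p=5, q=1
  k=1: a=9, p=46, q=9
  k=2: a=2, p=97, q=19
  k=3: a=3, p=337, q=66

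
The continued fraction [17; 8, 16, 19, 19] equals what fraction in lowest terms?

Using pₖ = aₖpₖ₋₁ + pₖ₋₂ and qₖ = aₖqₖ₋₁ + qₖ₋₂:
  k=0: a=17, p=17, q=1
  k=1: a=8, p=137, q=8
  k=2: a=16, p=2209, q=129
  k=3: a=19, p=42108, q=2459
  k=4: a=19, p=802261, q=46850

802261/46850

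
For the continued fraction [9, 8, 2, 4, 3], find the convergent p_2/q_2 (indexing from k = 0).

155/17

Using pₖ = aₖpₖ₋₁ + pₖ₋₂, qₖ = aₖqₖ₋₁ + qₖ₋₂ (with p₋₁=1, p₋₂=0, q₋₁=0, q₋₂=1):
  k=0: a=9, p=9, q=1
  k=1: a=8, p=73, q=8
  k=2: a=2, p=155, q=17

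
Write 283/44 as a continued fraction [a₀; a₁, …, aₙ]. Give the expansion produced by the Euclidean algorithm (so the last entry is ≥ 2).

[6; 2, 3, 6]

283 = 6·44 + 19
44 = 2·19 + 6
19 = 3·6 + 1
6 = 6·1 + 0  (stop)
So 283/44 = [6; 2, 3, 6].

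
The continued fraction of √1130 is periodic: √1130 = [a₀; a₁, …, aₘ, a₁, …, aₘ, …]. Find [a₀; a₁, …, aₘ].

a₀ = ⌊√1130⌋ = 33.

[33; 1, 1, 1, 1, 1, 1, 66]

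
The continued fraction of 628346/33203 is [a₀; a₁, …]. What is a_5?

15

628346 = 18·33203 + 30692   →  a_0 = 18
33203 = 1·30692 + 2511   →  a_1 = 1
30692 = 12·2511 + 560   →  a_2 = 12
2511 = 4·560 + 271   →  a_3 = 4
560 = 2·271 + 18   →  a_4 = 2
271 = 15·18 + 1   →  a_5 = 15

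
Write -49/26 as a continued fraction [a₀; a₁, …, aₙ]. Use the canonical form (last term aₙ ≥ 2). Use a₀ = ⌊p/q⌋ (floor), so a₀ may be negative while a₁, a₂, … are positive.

-49 = -2×26 + 3
26 = 8×3 + 2
3 = 1×2 + 1
2 = 2×1 + 0  (stop)
So -49/26 = [-2; 8, 1, 2].

[-2; 8, 1, 2]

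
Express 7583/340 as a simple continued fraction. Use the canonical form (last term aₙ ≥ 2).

7583 = 22×340 + 103
340 = 3×103 + 31
103 = 3×31 + 10
31 = 3×10 + 1
10 = 10×1 + 0  (stop)
So 7583/340 = [22; 3, 3, 3, 10].

[22; 3, 3, 3, 10]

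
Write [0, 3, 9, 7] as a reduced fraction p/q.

Fold from the inside: start with 7/1.
  9 + 1/7 = 64/7
  3 + 7/64 = 199/64
  0 + 64/199 = 64/199

64/199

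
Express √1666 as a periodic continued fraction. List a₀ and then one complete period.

a₀ = ⌊√1666⌋ = 40.

[40; 1, 4, 2, 4, 1, 80]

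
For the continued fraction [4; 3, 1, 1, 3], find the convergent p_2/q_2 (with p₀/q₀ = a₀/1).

17/4

Using pₖ = aₖpₖ₋₁ + pₖ₋₂, qₖ = aₖqₖ₋₁ + qₖ₋₂ (with p₋₁=1, p₋₂=0, q₋₁=0, q₋₂=1):
  k=0: a=4, p=4, q=1
  k=1: a=3, p=13, q=3
  k=2: a=1, p=17, q=4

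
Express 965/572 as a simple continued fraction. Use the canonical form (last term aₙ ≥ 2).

[1; 1, 2, 5, 8, 1, 3]

965 = 1*572 + 393
572 = 1*393 + 179
393 = 2*179 + 35
179 = 5*35 + 4
35 = 8*4 + 3
4 = 1*3 + 1
3 = 3*1 + 0  (stop)
So 965/572 = [1; 1, 2, 5, 8, 1, 3].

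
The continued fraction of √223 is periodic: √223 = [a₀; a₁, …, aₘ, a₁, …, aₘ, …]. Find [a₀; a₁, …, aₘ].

[14; 1, 13, 1, 28]

a₀ = ⌊√223⌋ = 14.
With m₀=0, d₀=1 and mₖ₊₁ = dₖaₖ − mₖ, dₖ₊₁ = (n − mₖ₊₁²)/dₖ, aₖ₊₁ = ⌊(a₀+mₖ₊₁)/dₖ₊₁⌋:
  k=1: m=14, d=27, a=1
  k=2: m=13, d=2, a=13
  k=3: m=13, d=27, a=1
  k=4: m=14, d=1, a=28
d=1 and a=2a₀=28 at k=4, so the next step gives (m, d) = (14, 27) again — its k=1 value — and the period has length 4.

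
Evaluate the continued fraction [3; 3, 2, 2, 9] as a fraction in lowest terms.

527/160

Using pₖ = aₖpₖ₋₁ + pₖ₋₂ and qₖ = aₖqₖ₋₁ + qₖ₋₂:
  k=0: a=3, p=3, q=1
  k=1: a=3, p=10, q=3
  k=2: a=2, p=23, q=7
  k=3: a=2, p=56, q=17
  k=4: a=9, p=527, q=160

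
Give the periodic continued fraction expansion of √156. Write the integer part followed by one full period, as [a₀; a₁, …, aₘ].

[12; 2, 24]

a₀ = ⌊√156⌋ = 12.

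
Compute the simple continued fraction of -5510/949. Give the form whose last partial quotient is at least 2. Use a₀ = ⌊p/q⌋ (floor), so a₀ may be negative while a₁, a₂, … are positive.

[-6; 5, 6, 2, 1, 9]

-5510 = -6*949 + 184
949 = 5*184 + 29
184 = 6*29 + 10
29 = 2*10 + 9
10 = 1*9 + 1
9 = 9*1 + 0  (stop)
So -5510/949 = [-6; 5, 6, 2, 1, 9].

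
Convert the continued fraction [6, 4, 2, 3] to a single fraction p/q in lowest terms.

Fold from the inside: start with 3/1.
  2 + 1/3 = 7/3
  4 + 3/7 = 31/7
  6 + 7/31 = 193/31

193/31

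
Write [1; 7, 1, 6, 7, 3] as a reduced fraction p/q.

Fold from the inside: start with 3/1.
  7 + 1/3 = 22/3
  6 + 3/22 = 135/22
  1 + 22/135 = 157/135
  7 + 135/157 = 1234/157
  1 + 157/1234 = 1391/1234

1391/1234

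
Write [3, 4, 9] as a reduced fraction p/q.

120/37

Using pₖ = aₖpₖ₋₁ + pₖ₋₂ and qₖ = aₖqₖ₋₁ + qₖ₋₂:
  k=0: a=3, p=3, q=1
  k=1: a=4, p=13, q=4
  k=2: a=9, p=120, q=37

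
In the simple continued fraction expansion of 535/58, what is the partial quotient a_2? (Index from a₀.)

2

535 = 9·58 + 13   →  a_0 = 9
58 = 4·13 + 6   →  a_1 = 4
13 = 2·6 + 1   →  a_2 = 2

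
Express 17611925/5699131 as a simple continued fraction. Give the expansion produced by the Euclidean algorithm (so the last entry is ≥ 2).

[3; 11, 13, 10, 17, 19, 12]

17611925 = 3·5699131 + 514532
5699131 = 11·514532 + 39279
514532 = 13·39279 + 3905
39279 = 10·3905 + 229
3905 = 17·229 + 12
229 = 19·12 + 1
12 = 12·1 + 0  (stop)
So 17611925/5699131 = [3; 11, 13, 10, 17, 19, 12].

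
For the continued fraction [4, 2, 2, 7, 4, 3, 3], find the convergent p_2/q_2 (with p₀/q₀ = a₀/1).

Using pₖ = aₖpₖ₋₁ + pₖ₋₂, qₖ = aₖqₖ₋₁ + qₖ₋₂ (with p₋₁=1, p₋₂=0, q₋₁=0, q₋₂=1):
  k=0: a=4, p=4, q=1
  k=1: a=2, p=9, q=2
  k=2: a=2, p=22, q=5

22/5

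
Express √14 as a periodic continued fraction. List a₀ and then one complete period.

[3; 1, 2, 1, 6]

a₀ = ⌊√14⌋ = 3.
With m₀=0, d₀=1 and mₖ₊₁ = dₖaₖ − mₖ, dₖ₊₁ = (n − mₖ₊₁²)/dₖ, aₖ₊₁ = ⌊(a₀+mₖ₊₁)/dₖ₊₁⌋:
  k=1: m=3, d=5, a=1
  k=2: m=2, d=2, a=2
  k=3: m=2, d=5, a=1
  k=4: m=3, d=1, a=6
d=1 and a=2a₀=6 at k=4, so the next step gives (m, d) = (3, 5) again — its k=1 value — and the period has length 4.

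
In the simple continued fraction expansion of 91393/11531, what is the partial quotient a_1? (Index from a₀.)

1

91393 = 7·11531 + 10676   →  a_0 = 7
11531 = 1·10676 + 855   →  a_1 = 1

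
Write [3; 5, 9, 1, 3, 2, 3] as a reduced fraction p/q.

4941/1546

Fold from the inside: start with 3/1.
  2 + 1/3 = 7/3
  3 + 3/7 = 24/7
  1 + 7/24 = 31/24
  9 + 24/31 = 303/31
  5 + 31/303 = 1546/303
  3 + 303/1546 = 4941/1546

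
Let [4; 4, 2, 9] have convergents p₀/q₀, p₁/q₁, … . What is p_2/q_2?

38/9

Using pₖ = aₖpₖ₋₁ + pₖ₋₂, qₖ = aₖqₖ₋₁ + qₖ₋₂ (with p₋₁=1, p₋₂=0, q₋₁=0, q₋₂=1):
  k=0: a=4, p=4, q=1
  k=1: a=4, p=17, q=4
  k=2: a=2, p=38, q=9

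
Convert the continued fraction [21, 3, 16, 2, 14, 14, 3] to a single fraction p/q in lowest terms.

Fold from the inside: start with 3/1.
  14 + 1/3 = 43/3
  14 + 3/43 = 605/43
  2 + 43/605 = 1253/605
  16 + 605/1253 = 20653/1253
  3 + 1253/20653 = 63212/20653
  21 + 20653/63212 = 1348105/63212

1348105/63212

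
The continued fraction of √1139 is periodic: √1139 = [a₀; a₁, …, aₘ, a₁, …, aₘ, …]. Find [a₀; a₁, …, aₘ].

a₀ = ⌊√1139⌋ = 33.
With m₀=0, d₀=1 and mₖ₊₁ = dₖaₖ − mₖ, dₖ₊₁ = (n − mₖ₊₁²)/dₖ, aₖ₊₁ = ⌊(a₀+mₖ₊₁)/dₖ₊₁⌋:
  k=1: m=33, d=50, a=1
  k=2: m=17, d=17, a=2
  k=3: m=17, d=50, a=1
  k=4: m=33, d=1, a=66
d=1 and a=2a₀=66 at k=4, so the next step gives (m, d) = (33, 50) again — its k=1 value — and the period has length 4.

[33; 1, 2, 1, 66]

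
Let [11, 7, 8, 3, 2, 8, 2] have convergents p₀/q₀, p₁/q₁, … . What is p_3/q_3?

Using pₖ = aₖpₖ₋₁ + pₖ₋₂, qₖ = aₖqₖ₋₁ + qₖ₋₂ (with p₋₁=1, p₋₂=0, q₋₁=0, q₋₂=1):
  k=0: a=11, p=11, q=1
  k=1: a=7, p=78, q=7
  k=2: a=8, p=635, q=57
  k=3: a=3, p=1983, q=178

1983/178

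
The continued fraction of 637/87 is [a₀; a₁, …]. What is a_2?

9

637 = 7·87 + 28   →  a_0 = 7
87 = 3·28 + 3   →  a_1 = 3
28 = 9·3 + 1   →  a_2 = 9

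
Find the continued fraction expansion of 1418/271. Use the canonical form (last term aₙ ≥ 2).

1418 = 5·271 + 63
271 = 4·63 + 19
63 = 3·19 + 6
19 = 3·6 + 1
6 = 6·1 + 0  (stop)
So 1418/271 = [5; 4, 3, 3, 6].

[5; 4, 3, 3, 6]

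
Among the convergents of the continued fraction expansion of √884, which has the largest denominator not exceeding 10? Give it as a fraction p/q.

119/4

√884 = [29; 1, 2, 1, 2, 1, 2, 1, 58, …] (period length 8).
Convergents:
  p_0/q_0 = 29/1
  p_1/q_1 = 30/1
  p_2/q_2 = 89/3
  p_3/q_3 = 119/4
  p_4/q_4 = 327/11
q_3 = 4 ≤ 10 < 11 = q_4, so the answer is 119/4.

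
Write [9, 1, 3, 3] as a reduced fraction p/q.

127/13

Using pₖ = aₖpₖ₋₁ + pₖ₋₂ and qₖ = aₖqₖ₋₁ + qₖ₋₂:
  k=0: a=9, p=9, q=1
  k=1: a=1, p=10, q=1
  k=2: a=3, p=39, q=4
  k=3: a=3, p=127, q=13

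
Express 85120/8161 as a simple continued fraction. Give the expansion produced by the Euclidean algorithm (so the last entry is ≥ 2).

85120 = 10·8161 + 3510
8161 = 2·3510 + 1141
3510 = 3·1141 + 87
1141 = 13·87 + 10
87 = 8·10 + 7
10 = 1·7 + 3
7 = 2·3 + 1
3 = 3·1 + 0  (stop)
So 85120/8161 = [10; 2, 3, 13, 8, 1, 2, 3].

[10; 2, 3, 13, 8, 1, 2, 3]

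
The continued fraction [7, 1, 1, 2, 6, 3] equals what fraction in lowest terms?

Using pₖ = aₖpₖ₋₁ + pₖ₋₂ and qₖ = aₖqₖ₋₁ + qₖ₋₂:
  k=0: a=7, p=7, q=1
  k=1: a=1, p=8, q=1
  k=2: a=1, p=15, q=2
  k=3: a=2, p=38, q=5
  k=4: a=6, p=243, q=32
  k=5: a=3, p=767, q=101

767/101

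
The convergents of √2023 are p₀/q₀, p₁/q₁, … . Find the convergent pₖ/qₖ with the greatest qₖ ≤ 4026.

√2023 = [44; 1, 43, 1, 88, …] (period length 4).
Convergents:
  p_0/q_0 = 44/1
  p_1/q_1 = 45/1
  p_2/q_2 = 1979/44
  p_3/q_3 = 2024/45
  p_4/q_4 = 180091/4004
  p_5/q_5 = 182115/4049
q_4 = 4004 ≤ 4026 < 4049 = q_5, so the answer is 180091/4004.

180091/4004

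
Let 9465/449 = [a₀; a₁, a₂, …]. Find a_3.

9465 = 21·449 + 36   →  a_0 = 21
449 = 12·36 + 17   →  a_1 = 12
36 = 2·17 + 2   →  a_2 = 2
17 = 8·2 + 1   →  a_3 = 8

8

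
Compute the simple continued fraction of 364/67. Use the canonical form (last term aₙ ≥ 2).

[5; 2, 3, 4, 2]

364 = 5×67 + 29
67 = 2×29 + 9
29 = 3×9 + 2
9 = 4×2 + 1
2 = 2×1 + 0  (stop)
So 364/67 = [5; 2, 3, 4, 2].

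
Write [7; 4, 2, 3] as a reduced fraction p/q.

224/31

Fold from the inside: start with 3/1.
  2 + 1/3 = 7/3
  4 + 3/7 = 31/7
  7 + 7/31 = 224/31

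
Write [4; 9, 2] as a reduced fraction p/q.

Fold from the inside: start with 2/1.
  9 + 1/2 = 19/2
  4 + 2/19 = 78/19

78/19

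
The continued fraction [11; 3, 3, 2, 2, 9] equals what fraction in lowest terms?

5957/527

Fold from the inside: start with 9/1.
  2 + 1/9 = 19/9
  2 + 9/19 = 47/19
  3 + 19/47 = 160/47
  3 + 47/160 = 527/160
  11 + 160/527 = 5957/527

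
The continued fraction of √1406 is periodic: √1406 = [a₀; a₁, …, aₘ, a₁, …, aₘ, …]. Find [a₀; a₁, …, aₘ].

[37; 2, 74]

a₀ = ⌊√1406⌋ = 37.
With m₀=0, d₀=1 and mₖ₊₁ = dₖaₖ − mₖ, dₖ₊₁ = (n − mₖ₊₁²)/dₖ, aₖ₊₁ = ⌊(a₀+mₖ₊₁)/dₖ₊₁⌋:
  k=1: m=37, d=37, a=2
  k=2: m=37, d=1, a=74
d=1 and a=2a₀=74 at k=2, so the next step gives (m, d) = (37, 37) again — its k=1 value — and the period has length 2.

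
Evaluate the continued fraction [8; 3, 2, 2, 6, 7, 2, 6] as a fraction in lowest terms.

Using pₖ = aₖpₖ₋₁ + pₖ₋₂ and qₖ = aₖqₖ₋₁ + qₖ₋₂:
  k=0: a=8, p=8, q=1
  k=1: a=3, p=25, q=3
  k=2: a=2, p=58, q=7
  k=3: a=2, p=141, q=17
  k=4: a=6, p=904, q=109
  k=5: a=7, p=6469, q=780
  k=6: a=2, p=13842, q=1669
  k=7: a=6, p=89521, q=10794

89521/10794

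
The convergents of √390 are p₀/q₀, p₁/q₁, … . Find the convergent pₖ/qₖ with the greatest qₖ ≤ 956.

12481/632

√390 = [19; 1, 2, 1, 38, …] (period length 4).
Convergents:
  p_0/q_0 = 19/1
  p_1/q_1 = 20/1
  p_2/q_2 = 59/3
  p_3/q_3 = 79/4
  p_4/q_4 = 3061/155
  p_5/q_5 = 3140/159
  p_6/q_6 = 9341/473
  p_7/q_7 = 12481/632
  p_8/q_8 = 483619/24489
q_7 = 632 ≤ 956 < 24489 = q_8, so the answer is 12481/632.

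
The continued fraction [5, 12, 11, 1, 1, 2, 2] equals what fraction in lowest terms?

8539/1680

Using pₖ = aₖpₖ₋₁ + pₖ₋₂ and qₖ = aₖqₖ₋₁ + qₖ₋₂:
  k=0: a=5, p=5, q=1
  k=1: a=12, p=61, q=12
  k=2: a=11, p=676, q=133
  k=3: a=1, p=737, q=145
  k=4: a=1, p=1413, q=278
  k=5: a=2, p=3563, q=701
  k=6: a=2, p=8539, q=1680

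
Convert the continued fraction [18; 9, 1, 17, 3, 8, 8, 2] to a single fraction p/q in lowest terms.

Using pₖ = aₖpₖ₋₁ + pₖ₋₂ and qₖ = aₖqₖ₋₁ + qₖ₋₂:
  k=0: a=18, p=18, q=1
  k=1: a=9, p=163, q=9
  k=2: a=1, p=181, q=10
  k=3: a=17, p=3240, q=179
  k=4: a=3, p=9901, q=547
  k=5: a=8, p=82448, q=4555
  k=6: a=8, p=669485, q=36987
  k=7: a=2, p=1421418, q=78529

1421418/78529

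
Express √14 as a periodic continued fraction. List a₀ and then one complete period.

a₀ = ⌊√14⌋ = 3.
With m₀=0, d₀=1 and mₖ₊₁ = dₖaₖ − mₖ, dₖ₊₁ = (n − mₖ₊₁²)/dₖ, aₖ₊₁ = ⌊(a₀+mₖ₊₁)/dₖ₊₁⌋:
  k=1: m=3, d=5, a=1
  k=2: m=2, d=2, a=2
  k=3: m=2, d=5, a=1
  k=4: m=3, d=1, a=6
d=1 and a=2a₀=6 at k=4, so the next step gives (m, d) = (3, 5) again — its k=1 value — and the period has length 4.

[3; 1, 2, 1, 6]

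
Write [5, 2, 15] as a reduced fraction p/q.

Using pₖ = aₖpₖ₋₁ + pₖ₋₂ and qₖ = aₖqₖ₋₁ + qₖ₋₂:
  k=0: a=5, p=5, q=1
  k=1: a=2, p=11, q=2
  k=2: a=15, p=170, q=31

170/31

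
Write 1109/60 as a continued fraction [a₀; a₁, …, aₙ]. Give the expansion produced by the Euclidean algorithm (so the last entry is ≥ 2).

[18; 2, 14, 2]

1109 = 18·60 + 29
60 = 2·29 + 2
29 = 14·2 + 1
2 = 2·1 + 0  (stop)
So 1109/60 = [18; 2, 14, 2].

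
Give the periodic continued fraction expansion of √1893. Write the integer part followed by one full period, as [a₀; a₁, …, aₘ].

a₀ = ⌊√1893⌋ = 43.
With m₀=0, d₀=1 and mₖ₊₁ = dₖaₖ − mₖ, dₖ₊₁ = (n − mₖ₊₁²)/dₖ, aₖ₊₁ = ⌊(a₀+mₖ₊₁)/dₖ₊₁⌋:
  k=1: m=43, d=44, a=1
  k=2: m=1, d=43, a=1
  k=3: m=42, d=3, a=28
  k=4: m=42, d=43, a=1
  k=5: m=1, d=44, a=1
  k=6: m=43, d=1, a=86
d=1 and a=2a₀=86 at k=6, so the next step gives (m, d) = (43, 44) again — its k=1 value — and the period has length 6.

[43; 1, 1, 28, 1, 1, 86]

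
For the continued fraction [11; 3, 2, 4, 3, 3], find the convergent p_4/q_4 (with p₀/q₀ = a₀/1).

Using pₖ = aₖpₖ₋₁ + pₖ₋₂, qₖ = aₖqₖ₋₁ + qₖ₋₂ (with p₋₁=1, p₋₂=0, q₋₁=0, q₋₂=1):
  k=0: a=11, p=11, q=1
  k=1: a=3, p=34, q=3
  k=2: a=2, p=79, q=7
  k=3: a=4, p=350, q=31
  k=4: a=3, p=1129, q=100

1129/100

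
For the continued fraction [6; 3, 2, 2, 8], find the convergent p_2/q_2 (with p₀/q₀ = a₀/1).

44/7

Using pₖ = aₖpₖ₋₁ + pₖ₋₂, qₖ = aₖqₖ₋₁ + qₖ₋₂ (with p₋₁=1, p₋₂=0, q₋₁=0, q₋₂=1):
  k=0: a=6, p=6, q=1
  k=1: a=3, p=19, q=3
  k=2: a=2, p=44, q=7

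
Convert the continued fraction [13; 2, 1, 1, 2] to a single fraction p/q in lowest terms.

174/13

Fold from the inside: start with 2/1.
  1 + 1/2 = 3/2
  1 + 2/3 = 5/3
  2 + 3/5 = 13/5
  13 + 5/13 = 174/13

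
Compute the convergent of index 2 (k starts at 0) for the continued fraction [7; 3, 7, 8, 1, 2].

Using pₖ = aₖpₖ₋₁ + pₖ₋₂, qₖ = aₖqₖ₋₁ + qₖ₋₂ (with p₋₁=1, p₋₂=0, q₋₁=0, q₋₂=1):
  k=0: a=7, p=7, q=1
  k=1: a=3, p=22, q=3
  k=2: a=7, p=161, q=22

161/22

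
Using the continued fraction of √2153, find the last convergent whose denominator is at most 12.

232/5

√2153 = [46; 2, 2, 92, …] (period length 3).
Convergents:
  p_0/q_0 = 46/1
  p_1/q_1 = 93/2
  p_2/q_2 = 232/5
  p_3/q_3 = 21437/462
q_2 = 5 ≤ 12 < 462 = q_3, so the answer is 232/5.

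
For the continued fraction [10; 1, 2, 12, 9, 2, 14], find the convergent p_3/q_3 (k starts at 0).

Using pₖ = aₖpₖ₋₁ + pₖ₋₂, qₖ = aₖqₖ₋₁ + qₖ₋₂ (with p₋₁=1, p₋₂=0, q₋₁=0, q₋₂=1):
  k=0: a=10, p=10, q=1
  k=1: a=1, p=11, q=1
  k=2: a=2, p=32, q=3
  k=3: a=12, p=395, q=37

395/37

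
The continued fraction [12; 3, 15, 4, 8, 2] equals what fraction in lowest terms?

Using pₖ = aₖpₖ₋₁ + pₖ₋₂ and qₖ = aₖqₖ₋₁ + qₖ₋₂:
  k=0: a=12, p=12, q=1
  k=1: a=3, p=37, q=3
  k=2: a=15, p=567, q=46
  k=3: a=4, p=2305, q=187
  k=4: a=8, p=19007, q=1542
  k=5: a=2, p=40319, q=3271

40319/3271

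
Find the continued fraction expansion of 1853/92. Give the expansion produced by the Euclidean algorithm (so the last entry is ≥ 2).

1853 = 20*92 + 13
92 = 7*13 + 1
13 = 13*1 + 0  (stop)
So 1853/92 = [20; 7, 13].

[20; 7, 13]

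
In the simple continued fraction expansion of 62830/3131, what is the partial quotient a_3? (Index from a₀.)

10

62830 = 20·3131 + 210   →  a_0 = 20
3131 = 14·210 + 191   →  a_1 = 14
210 = 1·191 + 19   →  a_2 = 1
191 = 10·19 + 1   →  a_3 = 10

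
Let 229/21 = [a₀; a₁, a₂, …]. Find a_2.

9

229 = 10·21 + 19   →  a_0 = 10
21 = 1·19 + 2   →  a_1 = 1
19 = 9·2 + 1   →  a_2 = 9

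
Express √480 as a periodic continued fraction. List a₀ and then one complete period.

a₀ = ⌊√480⌋ = 21.
With m₀=0, d₀=1 and mₖ₊₁ = dₖaₖ − mₖ, dₖ₊₁ = (n − mₖ₊₁²)/dₖ, aₖ₊₁ = ⌊(a₀+mₖ₊₁)/dₖ₊₁⌋:
  k=1: m=21, d=39, a=1
  k=2: m=18, d=4, a=9
  k=3: m=18, d=39, a=1
  k=4: m=21, d=1, a=42
d=1 and a=2a₀=42 at k=4, so the next step gives (m, d) = (21, 39) again — its k=1 value — and the period has length 4.

[21; 1, 9, 1, 42]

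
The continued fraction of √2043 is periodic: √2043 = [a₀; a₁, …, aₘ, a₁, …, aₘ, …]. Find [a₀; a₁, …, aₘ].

a₀ = ⌊√2043⌋ = 45.
With m₀=0, d₀=1 and mₖ₊₁ = dₖaₖ − mₖ, dₖ₊₁ = (n − mₖ₊₁²)/dₖ, aₖ₊₁ = ⌊(a₀+mₖ₊₁)/dₖ₊₁⌋:
  k=1: m=45, d=18, a=5
  k=2: m=45, d=1, a=90
d=1 and a=2a₀=90 at k=2, so the next step gives (m, d) = (45, 18) again — its k=1 value — and the period has length 2.

[45; 5, 90]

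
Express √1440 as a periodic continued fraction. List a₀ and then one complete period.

[37; 1, 17, 1, 74]

a₀ = ⌊√1440⌋ = 37.
With m₀=0, d₀=1 and mₖ₊₁ = dₖaₖ − mₖ, dₖ₊₁ = (n − mₖ₊₁²)/dₖ, aₖ₊₁ = ⌊(a₀+mₖ₊₁)/dₖ₊₁⌋:
  k=1: m=37, d=71, a=1
  k=2: m=34, d=4, a=17
  k=3: m=34, d=71, a=1
  k=4: m=37, d=1, a=74
d=1 and a=2a₀=74 at k=4, so the next step gives (m, d) = (37, 71) again — its k=1 value — and the period has length 4.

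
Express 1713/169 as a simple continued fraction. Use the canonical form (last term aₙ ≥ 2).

1713 = 10×169 + 23
169 = 7×23 + 8
23 = 2×8 + 7
8 = 1×7 + 1
7 = 7×1 + 0  (stop)
So 1713/169 = [10; 7, 2, 1, 7].

[10; 7, 2, 1, 7]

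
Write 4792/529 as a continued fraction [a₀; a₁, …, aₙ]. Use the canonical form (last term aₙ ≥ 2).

[9; 17, 15, 2]

4792 = 9·529 + 31
529 = 17·31 + 2
31 = 15·2 + 1
2 = 2·1 + 0  (stop)
So 4792/529 = [9; 17, 15, 2].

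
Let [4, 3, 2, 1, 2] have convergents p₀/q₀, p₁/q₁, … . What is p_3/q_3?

Using pₖ = aₖpₖ₋₁ + pₖ₋₂, qₖ = aₖqₖ₋₁ + qₖ₋₂ (with p₋₁=1, p₋₂=0, q₋₁=0, q₋₂=1):
  k=0: a=4, p=4, q=1
  k=1: a=3, p=13, q=3
  k=2: a=2, p=30, q=7
  k=3: a=1, p=43, q=10

43/10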